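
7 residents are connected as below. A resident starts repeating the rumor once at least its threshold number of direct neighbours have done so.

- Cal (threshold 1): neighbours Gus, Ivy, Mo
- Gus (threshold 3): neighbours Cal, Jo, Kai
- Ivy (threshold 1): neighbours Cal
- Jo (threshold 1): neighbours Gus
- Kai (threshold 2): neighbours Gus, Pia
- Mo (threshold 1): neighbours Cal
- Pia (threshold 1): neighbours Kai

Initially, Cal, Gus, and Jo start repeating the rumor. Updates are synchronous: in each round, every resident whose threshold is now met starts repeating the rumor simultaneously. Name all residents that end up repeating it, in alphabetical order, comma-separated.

Cal, Gus, Ivy, Jo, Mo

Round 1 — Cal, Gus, Jo start repeating the rumor (initial).
Round 2 — checking thresholds:
  Ivy: 1 of 1 neighbours ≥ 1, starts repeating the rumor.
  Kai: 1 of 2 neighbours < 2, below threshold.
  Mo: 1 of 1 neighbours ≥ 1, starts repeating the rumor.
Round 3 — no new spreads; cascade stops.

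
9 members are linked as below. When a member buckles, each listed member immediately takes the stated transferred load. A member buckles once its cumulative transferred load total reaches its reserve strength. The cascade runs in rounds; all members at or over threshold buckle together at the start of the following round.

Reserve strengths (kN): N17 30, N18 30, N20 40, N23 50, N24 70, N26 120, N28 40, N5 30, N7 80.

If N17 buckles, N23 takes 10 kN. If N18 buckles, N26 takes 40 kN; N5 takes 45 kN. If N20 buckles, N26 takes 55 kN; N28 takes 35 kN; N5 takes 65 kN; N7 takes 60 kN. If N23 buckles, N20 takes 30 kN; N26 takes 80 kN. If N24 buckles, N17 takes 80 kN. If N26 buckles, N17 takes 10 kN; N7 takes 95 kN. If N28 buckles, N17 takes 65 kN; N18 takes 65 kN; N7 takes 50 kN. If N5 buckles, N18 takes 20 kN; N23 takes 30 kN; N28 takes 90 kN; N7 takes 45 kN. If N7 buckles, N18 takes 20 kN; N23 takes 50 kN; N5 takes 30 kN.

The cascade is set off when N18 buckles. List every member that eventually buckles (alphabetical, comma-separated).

Round 1 — N18 buckles (initial).
  N26: +40 → 40 < 120
  N5: +45 → 45 ≥ 30
Round 2 — N5 buckles.
  N23: +30 → 30 < 50
  N28: +90 → 90 ≥ 40
  N7: +45 → 45 < 80
Round 3 — N28 buckles.
  N17: +65 → 65 ≥ 30
  N7: +50 → 95 ≥ 80
Round 4 — N17, N7 buckle.
  N23: +10+50 → 90 ≥ 50
Round 5 — N23 buckles.
  N20: +30 → 30 < 40
  N26: +80 → 120 ≥ 120
Round 6 — N26 buckles.
No further bucklings.

N17, N18, N23, N26, N28, N5, N7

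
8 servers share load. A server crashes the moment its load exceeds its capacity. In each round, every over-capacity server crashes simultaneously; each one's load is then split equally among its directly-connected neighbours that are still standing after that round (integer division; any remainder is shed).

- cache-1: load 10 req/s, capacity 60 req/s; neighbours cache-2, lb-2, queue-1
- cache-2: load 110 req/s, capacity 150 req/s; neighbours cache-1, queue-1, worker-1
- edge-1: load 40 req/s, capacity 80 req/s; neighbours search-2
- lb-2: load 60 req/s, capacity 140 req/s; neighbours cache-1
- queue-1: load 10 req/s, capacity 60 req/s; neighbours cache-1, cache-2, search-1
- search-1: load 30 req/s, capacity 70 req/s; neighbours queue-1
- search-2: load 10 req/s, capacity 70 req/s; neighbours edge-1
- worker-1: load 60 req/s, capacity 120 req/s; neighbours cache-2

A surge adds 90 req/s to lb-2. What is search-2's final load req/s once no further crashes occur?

Round 1 — lb-2 at 150 > 140. lb-2 crashes.
  lb-2 sheds 150 req/s to cache-1: 150 each.
    cache-1: 10+150 = 160 > 60
Round 2 — cache-1 crashes.
  cache-1 sheds 160 req/s to cache-2, queue-1: 80 each.
    cache-2: 110+80 = 190 > 150
    queue-1: 10+80 = 90 > 60
Round 3 — cache-2, queue-1 crash.
  cache-2 sheds 190 req/s to worker-1: 190 each.
    worker-1: 60+190 = 250 > 120
  queue-1 sheds 90 req/s to search-1: 90 each.
    search-1: 30+90 = 120 > 70
Round 4 — search-1, worker-1 crash.
  search-1 sheds 120 req/s: no online neighbours, lost.
  worker-1 sheds 250 req/s: no online neighbours, lost.
No further crashes.

10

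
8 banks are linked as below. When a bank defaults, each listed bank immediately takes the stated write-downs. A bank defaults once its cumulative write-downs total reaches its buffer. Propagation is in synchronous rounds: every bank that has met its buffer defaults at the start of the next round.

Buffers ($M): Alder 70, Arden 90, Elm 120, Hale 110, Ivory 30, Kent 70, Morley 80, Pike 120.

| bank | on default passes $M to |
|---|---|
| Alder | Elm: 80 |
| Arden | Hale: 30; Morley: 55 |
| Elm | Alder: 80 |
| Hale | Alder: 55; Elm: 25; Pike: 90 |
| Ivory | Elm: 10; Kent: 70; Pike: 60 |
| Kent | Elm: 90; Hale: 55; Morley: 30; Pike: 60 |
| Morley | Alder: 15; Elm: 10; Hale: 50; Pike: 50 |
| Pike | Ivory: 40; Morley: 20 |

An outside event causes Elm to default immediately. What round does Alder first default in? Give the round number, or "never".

Round 1 — Elm defaults (initial).
  Alder: +80 → 80 ≥ 70
Round 2 — Alder defaults.
No further defaults.

2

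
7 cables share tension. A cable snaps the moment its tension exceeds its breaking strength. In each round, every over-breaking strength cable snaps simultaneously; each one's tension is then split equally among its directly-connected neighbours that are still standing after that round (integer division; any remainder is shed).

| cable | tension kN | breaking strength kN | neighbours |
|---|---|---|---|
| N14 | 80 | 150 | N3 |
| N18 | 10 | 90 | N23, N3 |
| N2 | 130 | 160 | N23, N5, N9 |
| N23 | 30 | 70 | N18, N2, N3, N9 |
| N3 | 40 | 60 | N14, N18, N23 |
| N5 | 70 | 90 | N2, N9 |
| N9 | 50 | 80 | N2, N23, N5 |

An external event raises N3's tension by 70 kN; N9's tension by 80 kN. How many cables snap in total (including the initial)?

Round 1 — N3 at 110 > 60; N9 at 130 > 80. N3, N9 snap.
  N3 sheds 110 kN to N14, N18, N23: 36 each (2 lost).
    N14: 80+36 = 116 ≤ 150
    N18: 10+36 = 46 ≤ 90
    N23: 30+36 = 66 ≤ 70
  N9 sheds 130 kN to N2, N23, N5: 43 each (1 lost).
    N2: 130+43 = 173 > 160
    N23: 66+43 = 109 > 70
    N5: 70+43 = 113 > 90
Round 2 — N2, N23, N5 snap.
  N2 sheds 173 kN: no online neighbours, lost.
  N23 sheds 109 kN to N18: 109 each.
    N18: 46+109 = 155 > 90
  N5 sheds 113 kN: no online neighbours, lost.
Round 3 — N18 snaps.
  N18 sheds 155 kN: no online neighbours, lost.
No further breaks.

6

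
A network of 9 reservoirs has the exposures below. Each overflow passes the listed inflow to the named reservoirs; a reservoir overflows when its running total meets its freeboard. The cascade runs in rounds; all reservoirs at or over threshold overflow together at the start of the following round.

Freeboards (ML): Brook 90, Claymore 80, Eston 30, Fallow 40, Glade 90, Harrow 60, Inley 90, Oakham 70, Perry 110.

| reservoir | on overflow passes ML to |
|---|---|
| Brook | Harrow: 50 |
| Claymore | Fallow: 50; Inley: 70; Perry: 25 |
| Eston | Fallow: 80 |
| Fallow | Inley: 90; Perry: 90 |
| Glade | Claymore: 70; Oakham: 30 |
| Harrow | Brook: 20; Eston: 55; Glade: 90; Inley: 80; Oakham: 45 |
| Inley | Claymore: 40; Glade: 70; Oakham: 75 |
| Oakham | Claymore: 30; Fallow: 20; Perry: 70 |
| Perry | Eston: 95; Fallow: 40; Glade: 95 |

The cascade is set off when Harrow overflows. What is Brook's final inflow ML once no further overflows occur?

Round 1 — Harrow overflows (initial).
  Brook: +20 → 20 < 90
  Eston: +55 → 55 ≥ 30
  Glade: +90 → 90 ≥ 90
  Inley: +80 → 80 < 90
  Oakham: +45 → 45 < 70
Round 2 — Eston, Glade overflow.
  Claymore: +70 → 70 < 80
  Fallow: +80 → 80 ≥ 40
  Oakham: +30 → 75 ≥ 70
Round 3 — Fallow, Oakham overflow.
  Claymore: +30 → 100 ≥ 80
  Inley: +90 → 170 ≥ 90
  Perry: +90+70 → 160 ≥ 110
Round 4 — Claymore, Inley, Perry overflow.
No further overflows.

20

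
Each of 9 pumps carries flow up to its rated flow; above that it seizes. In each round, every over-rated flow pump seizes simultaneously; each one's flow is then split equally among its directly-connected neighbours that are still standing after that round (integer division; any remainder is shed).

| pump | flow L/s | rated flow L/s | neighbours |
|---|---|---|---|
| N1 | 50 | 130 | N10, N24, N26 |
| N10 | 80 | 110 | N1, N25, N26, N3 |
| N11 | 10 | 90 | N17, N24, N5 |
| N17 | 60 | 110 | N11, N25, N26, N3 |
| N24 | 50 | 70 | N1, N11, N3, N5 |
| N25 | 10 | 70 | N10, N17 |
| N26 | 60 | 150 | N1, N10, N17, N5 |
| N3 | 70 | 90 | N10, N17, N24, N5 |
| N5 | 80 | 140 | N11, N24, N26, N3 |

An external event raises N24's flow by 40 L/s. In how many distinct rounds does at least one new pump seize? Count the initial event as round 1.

2

Round 1 — N24 at 90 > 70. N24 seizes.
  N24 sheds 90 L/s to N1, N11, N3, N5: 22 each (2 lost).
    N1: 50+22 = 72 ≤ 130
    N11: 10+22 = 32 ≤ 90
    N3: 70+22 = 92 > 90
    N5: 80+22 = 102 ≤ 140
Round 2 — N3 seizes.
  N3 sheds 92 L/s to N10, N17, N5: 30 each (2 lost).
    N10: 80+30 = 110 ≤ 110
    N17: 60+30 = 90 ≤ 110
    N5: 102+30 = 132 ≤ 140
No further seizures.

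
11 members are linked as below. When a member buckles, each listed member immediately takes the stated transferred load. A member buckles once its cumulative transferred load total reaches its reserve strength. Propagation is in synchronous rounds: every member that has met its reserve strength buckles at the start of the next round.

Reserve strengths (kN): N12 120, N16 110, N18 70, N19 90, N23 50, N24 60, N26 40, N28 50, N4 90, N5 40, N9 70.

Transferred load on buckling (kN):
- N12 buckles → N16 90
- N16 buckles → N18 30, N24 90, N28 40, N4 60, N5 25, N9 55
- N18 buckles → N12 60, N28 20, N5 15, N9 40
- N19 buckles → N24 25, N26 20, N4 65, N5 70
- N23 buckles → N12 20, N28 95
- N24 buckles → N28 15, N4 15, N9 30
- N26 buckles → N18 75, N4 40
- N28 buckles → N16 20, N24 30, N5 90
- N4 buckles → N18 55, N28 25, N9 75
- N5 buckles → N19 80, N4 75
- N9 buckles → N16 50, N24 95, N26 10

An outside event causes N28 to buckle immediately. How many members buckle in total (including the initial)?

Round 1 — N28 buckles (initial).
  N16: +20 → 20 < 110
  N24: +30 → 30 < 60
  N5: +90 → 90 ≥ 40
Round 2 — N5 buckles.
  N19: +80 → 80 < 90
  N4: +75 → 75 < 90
No further bucklings.

2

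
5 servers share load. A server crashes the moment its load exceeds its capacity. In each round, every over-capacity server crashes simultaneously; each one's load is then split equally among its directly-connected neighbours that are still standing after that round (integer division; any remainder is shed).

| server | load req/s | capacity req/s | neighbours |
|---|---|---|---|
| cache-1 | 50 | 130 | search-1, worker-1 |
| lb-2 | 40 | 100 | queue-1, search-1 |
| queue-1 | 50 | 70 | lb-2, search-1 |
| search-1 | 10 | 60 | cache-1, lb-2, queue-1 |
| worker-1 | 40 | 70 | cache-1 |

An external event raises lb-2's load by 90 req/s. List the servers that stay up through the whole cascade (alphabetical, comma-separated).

cache-1, worker-1

Round 1 — lb-2 at 130 > 100. lb-2 crashes.
  lb-2 sheds 130 req/s to queue-1, search-1: 65 each.
    queue-1: 50+65 = 115 > 70
    search-1: 10+65 = 75 > 60
Round 2 — queue-1, search-1 crash.
  queue-1 sheds 115 req/s: no online neighbours, lost.
  search-1 sheds 75 req/s to cache-1: 75 each.
    cache-1: 50+75 = 125 ≤ 130
No further crashes.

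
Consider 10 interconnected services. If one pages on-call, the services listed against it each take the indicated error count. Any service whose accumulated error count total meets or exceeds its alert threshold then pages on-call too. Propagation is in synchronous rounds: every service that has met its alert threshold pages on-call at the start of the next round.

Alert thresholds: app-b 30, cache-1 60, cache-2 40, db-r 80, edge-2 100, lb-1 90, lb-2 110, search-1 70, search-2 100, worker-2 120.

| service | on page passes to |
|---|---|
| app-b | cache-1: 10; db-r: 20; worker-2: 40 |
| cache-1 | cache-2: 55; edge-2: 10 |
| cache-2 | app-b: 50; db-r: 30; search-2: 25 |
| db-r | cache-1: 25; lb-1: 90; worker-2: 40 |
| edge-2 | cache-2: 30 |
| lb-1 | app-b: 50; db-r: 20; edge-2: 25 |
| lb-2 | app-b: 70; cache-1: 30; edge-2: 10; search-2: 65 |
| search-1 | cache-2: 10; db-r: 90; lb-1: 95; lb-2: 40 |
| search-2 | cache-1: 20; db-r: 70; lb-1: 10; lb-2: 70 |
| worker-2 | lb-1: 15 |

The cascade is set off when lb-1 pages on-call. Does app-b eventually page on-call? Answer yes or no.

yes

Round 1 — lb-1 pages on-call (initial).
  app-b: +50 → 50 ≥ 30
  db-r: +20 → 20 < 80
  edge-2: +25 → 25 < 100
Round 2 — app-b pages on-call.
  cache-1: +10 → 10 < 60
  db-r: +20 → 40 < 80
  worker-2: +40 → 40 < 120
No further pages.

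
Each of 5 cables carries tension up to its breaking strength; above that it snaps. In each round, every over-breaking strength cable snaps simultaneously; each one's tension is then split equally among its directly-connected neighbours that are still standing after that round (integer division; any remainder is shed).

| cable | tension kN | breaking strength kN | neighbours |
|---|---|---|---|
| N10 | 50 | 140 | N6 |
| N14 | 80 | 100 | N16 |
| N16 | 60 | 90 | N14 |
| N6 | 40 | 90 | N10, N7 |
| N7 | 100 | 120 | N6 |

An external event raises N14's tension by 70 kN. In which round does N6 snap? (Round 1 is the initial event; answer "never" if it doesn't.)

never

Round 1 — N14 at 150 > 100. N14 snaps.
  N14 sheds 150 kN to N16: 150 each.
    N16: 60+150 = 210 > 90
Round 2 — N16 snaps.
  N16 sheds 210 kN: no online neighbours, lost.
No further breaks.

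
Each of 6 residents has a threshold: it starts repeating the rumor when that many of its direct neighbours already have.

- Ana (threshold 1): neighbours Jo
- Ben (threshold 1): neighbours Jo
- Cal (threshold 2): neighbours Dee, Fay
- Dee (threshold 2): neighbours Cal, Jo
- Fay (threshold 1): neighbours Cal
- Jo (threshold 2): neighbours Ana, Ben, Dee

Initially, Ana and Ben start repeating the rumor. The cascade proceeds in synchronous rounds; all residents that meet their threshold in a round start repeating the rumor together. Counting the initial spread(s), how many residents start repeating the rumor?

Round 1 — Ana, Ben start repeating the rumor (initial).
Round 2 — checking thresholds:
  Jo: 2 of 3 neighbours ≥ 2, starts repeating the rumor.
Round 3 — no new spreads; cascade stops.

3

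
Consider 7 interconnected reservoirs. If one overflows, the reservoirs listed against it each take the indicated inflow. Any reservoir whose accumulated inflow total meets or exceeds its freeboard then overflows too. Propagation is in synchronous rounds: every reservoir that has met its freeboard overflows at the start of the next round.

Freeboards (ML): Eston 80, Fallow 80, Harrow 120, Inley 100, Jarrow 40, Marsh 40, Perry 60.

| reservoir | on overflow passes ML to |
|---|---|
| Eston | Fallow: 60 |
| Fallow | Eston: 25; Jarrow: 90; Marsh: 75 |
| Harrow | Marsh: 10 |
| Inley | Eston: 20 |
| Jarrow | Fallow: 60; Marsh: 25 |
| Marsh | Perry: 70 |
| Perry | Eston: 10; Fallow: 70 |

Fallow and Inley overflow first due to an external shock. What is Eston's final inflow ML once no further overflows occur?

55

Round 1 — Fallow, Inley overflow (initial).
  Eston: +25+20 → 45 < 80
  Jarrow: +90 → 90 ≥ 40
  Marsh: +75 → 75 ≥ 40
Round 2 — Jarrow, Marsh overflow.
  Perry: +70 → 70 ≥ 60
Round 3 — Perry overflows.
  Eston: +10 → 55 < 80
No further overflows.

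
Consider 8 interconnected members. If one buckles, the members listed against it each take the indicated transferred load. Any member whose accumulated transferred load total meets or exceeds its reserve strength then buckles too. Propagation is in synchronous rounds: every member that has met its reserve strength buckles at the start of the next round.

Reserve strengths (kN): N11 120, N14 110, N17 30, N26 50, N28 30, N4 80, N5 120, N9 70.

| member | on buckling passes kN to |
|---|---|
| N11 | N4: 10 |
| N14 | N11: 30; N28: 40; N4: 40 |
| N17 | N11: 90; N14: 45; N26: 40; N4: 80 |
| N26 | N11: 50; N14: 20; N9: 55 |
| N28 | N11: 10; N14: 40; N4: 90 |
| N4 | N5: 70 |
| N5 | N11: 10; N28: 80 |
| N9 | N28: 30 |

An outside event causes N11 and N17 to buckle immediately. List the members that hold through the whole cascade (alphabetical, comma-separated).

Round 1 — N11, N17 buckle (initial).
  N14: +45 → 45 < 110
  N26: +40 → 40 < 50
  N4: +10+80 → 90 ≥ 80
Round 2 — N4 buckles.
  N5: +70 → 70 < 120
No further bucklings.

N14, N26, N28, N5, N9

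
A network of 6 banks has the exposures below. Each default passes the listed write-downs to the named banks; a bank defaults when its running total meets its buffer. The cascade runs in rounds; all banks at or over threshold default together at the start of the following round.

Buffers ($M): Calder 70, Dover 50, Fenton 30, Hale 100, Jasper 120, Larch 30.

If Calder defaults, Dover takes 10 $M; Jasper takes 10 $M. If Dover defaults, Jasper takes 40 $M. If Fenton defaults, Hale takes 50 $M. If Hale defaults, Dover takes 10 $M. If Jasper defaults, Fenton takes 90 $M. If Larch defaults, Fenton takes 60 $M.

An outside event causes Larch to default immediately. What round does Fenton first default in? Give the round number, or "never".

2

Round 1 — Larch defaults (initial).
  Fenton: +60 → 60 ≥ 30
Round 2 — Fenton defaults.
  Hale: +50 → 50 < 100
No further defaults.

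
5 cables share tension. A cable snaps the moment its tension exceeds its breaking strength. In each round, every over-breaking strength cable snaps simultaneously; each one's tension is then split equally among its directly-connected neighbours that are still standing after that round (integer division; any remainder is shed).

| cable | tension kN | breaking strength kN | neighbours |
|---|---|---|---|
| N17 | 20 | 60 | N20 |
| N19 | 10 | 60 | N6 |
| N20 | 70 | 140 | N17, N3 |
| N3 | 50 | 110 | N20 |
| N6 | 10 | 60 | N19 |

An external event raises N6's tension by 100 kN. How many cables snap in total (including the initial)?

2

Round 1 — N6 at 110 > 60. N6 snaps.
  N6 sheds 110 kN to N19: 110 each.
    N19: 10+110 = 120 > 60
Round 2 — N19 snaps.
  N19 sheds 120 kN: no online neighbours, lost.
No further breaks.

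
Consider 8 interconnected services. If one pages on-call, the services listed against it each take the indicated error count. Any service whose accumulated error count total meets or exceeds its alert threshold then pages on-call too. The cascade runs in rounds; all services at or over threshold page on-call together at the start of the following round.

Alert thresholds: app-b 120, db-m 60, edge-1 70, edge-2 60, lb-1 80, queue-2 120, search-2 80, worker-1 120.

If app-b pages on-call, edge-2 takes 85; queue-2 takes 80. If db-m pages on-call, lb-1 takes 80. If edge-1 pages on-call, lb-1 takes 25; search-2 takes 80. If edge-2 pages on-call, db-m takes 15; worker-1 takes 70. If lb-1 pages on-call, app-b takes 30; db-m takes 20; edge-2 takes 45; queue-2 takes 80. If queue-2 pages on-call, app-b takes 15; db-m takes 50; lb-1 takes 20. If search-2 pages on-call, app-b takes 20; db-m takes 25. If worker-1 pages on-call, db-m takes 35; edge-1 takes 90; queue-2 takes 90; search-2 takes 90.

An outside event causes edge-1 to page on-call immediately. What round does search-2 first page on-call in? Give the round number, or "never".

2

Round 1 — edge-1 pages on-call (initial).
  lb-1: +25 → 25 < 80
  search-2: +80 → 80 ≥ 80
Round 2 — search-2 pages on-call.
  app-b: +20 → 20 < 120
  db-m: +25 → 25 < 60
No further pages.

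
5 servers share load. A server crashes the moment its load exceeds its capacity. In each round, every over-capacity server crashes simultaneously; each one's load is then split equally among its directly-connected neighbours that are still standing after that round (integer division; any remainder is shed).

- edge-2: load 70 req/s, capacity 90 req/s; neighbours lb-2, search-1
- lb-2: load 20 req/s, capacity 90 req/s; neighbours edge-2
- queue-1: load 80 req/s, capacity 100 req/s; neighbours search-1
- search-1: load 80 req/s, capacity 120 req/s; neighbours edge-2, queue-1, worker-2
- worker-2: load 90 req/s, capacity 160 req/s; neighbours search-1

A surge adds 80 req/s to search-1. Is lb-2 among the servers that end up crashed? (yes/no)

Round 1 — search-1 at 160 > 120. search-1 crashes.
  search-1 sheds 160 req/s to edge-2, queue-1, worker-2: 53 each (1 lost).
    edge-2: 70+53 = 123 > 90
    queue-1: 80+53 = 133 > 100
    worker-2: 90+53 = 143 ≤ 160
Round 2 — edge-2, queue-1 crash.
  edge-2 sheds 123 req/s to lb-2: 123 each.
    lb-2: 20+123 = 143 > 90
  queue-1 sheds 133 req/s: no online neighbours, lost.
Round 3 — lb-2 crashes.
  lb-2 sheds 143 req/s: no online neighbours, lost.
No further crashes.

yes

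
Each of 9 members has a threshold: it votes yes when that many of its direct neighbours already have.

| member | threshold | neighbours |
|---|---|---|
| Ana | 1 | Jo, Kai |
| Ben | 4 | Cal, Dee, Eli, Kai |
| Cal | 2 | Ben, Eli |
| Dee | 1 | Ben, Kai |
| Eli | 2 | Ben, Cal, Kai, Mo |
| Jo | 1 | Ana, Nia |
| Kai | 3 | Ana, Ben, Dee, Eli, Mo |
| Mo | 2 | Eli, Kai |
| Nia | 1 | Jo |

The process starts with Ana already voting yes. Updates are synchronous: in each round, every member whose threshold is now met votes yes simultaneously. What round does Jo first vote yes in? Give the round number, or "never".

Round 1 — Ana votes yes (initial).
Round 2 — checking thresholds:
  Jo: 1 of 2 neighbours ≥ 1, votes yes.
  Kai: 1 of 5 neighbours < 3, below threshold.
Round 3 — checking thresholds:
  Kai: 1 of 5 neighbours < 3, below threshold.
  Nia: 1 of 1 neighbours ≥ 1, votes yes.
Round 4 — no new yes votes; cascade stops.

2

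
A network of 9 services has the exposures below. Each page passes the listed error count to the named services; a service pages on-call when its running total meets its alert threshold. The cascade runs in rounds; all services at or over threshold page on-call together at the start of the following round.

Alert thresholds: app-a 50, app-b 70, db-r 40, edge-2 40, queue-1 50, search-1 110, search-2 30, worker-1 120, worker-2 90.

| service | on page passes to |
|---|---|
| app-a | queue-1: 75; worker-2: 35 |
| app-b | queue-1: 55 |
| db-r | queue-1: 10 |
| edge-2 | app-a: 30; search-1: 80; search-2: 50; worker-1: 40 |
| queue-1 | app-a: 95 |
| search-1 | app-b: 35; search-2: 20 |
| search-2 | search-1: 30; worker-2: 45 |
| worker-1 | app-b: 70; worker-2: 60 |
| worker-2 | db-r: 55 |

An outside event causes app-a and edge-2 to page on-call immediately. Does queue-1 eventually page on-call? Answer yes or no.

Round 1 — app-a, edge-2 page on-call (initial).
  queue-1: +75 → 75 ≥ 50
  search-1: +80 → 80 < 110
  search-2: +50 → 50 ≥ 30
  worker-1: +40 → 40 < 120
  worker-2: +35 → 35 < 90
Round 2 — queue-1, search-2 page on-call.
  search-1: +30 → 110 ≥ 110
  worker-2: +45 → 80 < 90
Round 3 — search-1 pages on-call.
  app-b: +35 → 35 < 70
No further pages.

yes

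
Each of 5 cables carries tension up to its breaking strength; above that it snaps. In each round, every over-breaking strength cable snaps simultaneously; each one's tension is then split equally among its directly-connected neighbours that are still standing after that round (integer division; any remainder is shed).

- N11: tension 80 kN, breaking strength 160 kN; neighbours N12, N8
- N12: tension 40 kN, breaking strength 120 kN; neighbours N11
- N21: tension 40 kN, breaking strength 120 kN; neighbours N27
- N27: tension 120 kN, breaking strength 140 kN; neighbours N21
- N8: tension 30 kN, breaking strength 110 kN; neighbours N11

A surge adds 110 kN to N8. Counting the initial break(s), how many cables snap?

Round 1 — N8 at 140 > 110. N8 snaps.
  N8 sheds 140 kN to N11: 140 each.
    N11: 80+140 = 220 > 160
Round 2 — N11 snaps.
  N11 sheds 220 kN to N12: 220 each.
    N12: 40+220 = 260 > 120
Round 3 — N12 snaps.
  N12 sheds 260 kN: no online neighbours, lost.
No further breaks.

3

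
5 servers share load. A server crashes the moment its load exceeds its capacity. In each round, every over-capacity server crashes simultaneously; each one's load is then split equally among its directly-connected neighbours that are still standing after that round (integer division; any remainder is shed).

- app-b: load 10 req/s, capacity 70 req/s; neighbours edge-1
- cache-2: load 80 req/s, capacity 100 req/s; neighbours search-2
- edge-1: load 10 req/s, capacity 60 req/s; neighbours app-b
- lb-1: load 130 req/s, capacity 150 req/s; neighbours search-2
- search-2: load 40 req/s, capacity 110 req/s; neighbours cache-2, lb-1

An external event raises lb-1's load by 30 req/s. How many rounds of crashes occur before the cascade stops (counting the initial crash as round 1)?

3

Round 1 — lb-1 at 160 > 150. lb-1 crashes.
  lb-1 sheds 160 req/s to search-2: 160 each.
    search-2: 40+160 = 200 > 110
Round 2 — search-2 crashes.
  search-2 sheds 200 req/s to cache-2: 200 each.
    cache-2: 80+200 = 280 > 100
Round 3 — cache-2 crashes.
  cache-2 sheds 280 req/s: no online neighbours, lost.
No further crashes.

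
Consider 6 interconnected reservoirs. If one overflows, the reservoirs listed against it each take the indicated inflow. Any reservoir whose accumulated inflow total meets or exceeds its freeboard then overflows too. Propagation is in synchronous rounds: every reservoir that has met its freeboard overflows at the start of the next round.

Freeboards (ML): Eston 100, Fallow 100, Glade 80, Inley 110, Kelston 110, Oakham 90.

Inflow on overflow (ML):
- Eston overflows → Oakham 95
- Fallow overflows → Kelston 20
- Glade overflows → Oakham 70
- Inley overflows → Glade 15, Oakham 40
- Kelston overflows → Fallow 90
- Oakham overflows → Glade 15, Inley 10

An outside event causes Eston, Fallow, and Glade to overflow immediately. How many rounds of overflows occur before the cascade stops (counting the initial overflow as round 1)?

2

Round 1 — Eston, Fallow, Glade overflow (initial).
  Kelston: +20 → 20 < 110
  Oakham: +95+70 → 165 ≥ 90
Round 2 — Oakham overflows.
  Inley: +10 → 10 < 110
No further overflows.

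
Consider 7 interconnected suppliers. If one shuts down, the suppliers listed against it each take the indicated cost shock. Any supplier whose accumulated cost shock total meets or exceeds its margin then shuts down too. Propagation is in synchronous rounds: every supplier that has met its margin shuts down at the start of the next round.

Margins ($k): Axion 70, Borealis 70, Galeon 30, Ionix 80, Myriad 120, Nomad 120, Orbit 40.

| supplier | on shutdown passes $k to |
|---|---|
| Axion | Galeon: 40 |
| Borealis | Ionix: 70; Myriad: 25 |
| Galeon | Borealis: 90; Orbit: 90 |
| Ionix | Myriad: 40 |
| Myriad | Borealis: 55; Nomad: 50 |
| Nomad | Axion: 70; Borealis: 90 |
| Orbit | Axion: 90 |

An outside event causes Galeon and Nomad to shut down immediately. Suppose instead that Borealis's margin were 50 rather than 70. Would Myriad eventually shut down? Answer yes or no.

no

With Borealis's margin at 50:
Round 1 — Galeon, Nomad shut down (initial).
  Axion: +70 → 70 ≥ 70
  Borealis: +90+90 → 180 ≥ 50
  Orbit: +90 → 90 ≥ 40
Round 2 — Axion, Borealis, Orbit shut down.
  Ionix: +70 → 70 < 80
  Myriad: +25 → 25 < 120
No further shutdowns.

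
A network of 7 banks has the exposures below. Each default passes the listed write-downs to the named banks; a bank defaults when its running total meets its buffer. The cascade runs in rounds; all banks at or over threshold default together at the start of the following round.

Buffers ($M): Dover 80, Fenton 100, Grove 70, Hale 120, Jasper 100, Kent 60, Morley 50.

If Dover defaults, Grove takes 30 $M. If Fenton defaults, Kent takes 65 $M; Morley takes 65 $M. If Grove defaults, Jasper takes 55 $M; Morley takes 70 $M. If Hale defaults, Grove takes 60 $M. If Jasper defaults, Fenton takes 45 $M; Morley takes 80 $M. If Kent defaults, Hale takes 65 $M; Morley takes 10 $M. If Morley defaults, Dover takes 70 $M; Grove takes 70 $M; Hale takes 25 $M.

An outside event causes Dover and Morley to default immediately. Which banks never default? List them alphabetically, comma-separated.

Round 1 — Dover, Morley default (initial).
  Grove: +30+70 → 100 ≥ 70
  Hale: +25 → 25 < 120
Round 2 — Grove defaults.
  Jasper: +55 → 55 < 100
No further defaults.

Fenton, Hale, Jasper, Kent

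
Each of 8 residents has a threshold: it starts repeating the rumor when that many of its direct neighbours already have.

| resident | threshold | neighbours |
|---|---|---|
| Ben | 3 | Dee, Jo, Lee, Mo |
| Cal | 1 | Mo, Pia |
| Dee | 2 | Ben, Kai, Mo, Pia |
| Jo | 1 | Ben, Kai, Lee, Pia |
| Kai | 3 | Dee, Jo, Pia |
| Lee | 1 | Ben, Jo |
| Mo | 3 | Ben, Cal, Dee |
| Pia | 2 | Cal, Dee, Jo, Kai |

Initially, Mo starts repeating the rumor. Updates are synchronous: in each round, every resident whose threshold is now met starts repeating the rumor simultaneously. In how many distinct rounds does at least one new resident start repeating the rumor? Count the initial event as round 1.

2

Round 1 — Mo starts repeating the rumor (initial).
Round 2 — checking thresholds:
  Ben: 1 of 4 neighbours < 3, holds.
  Cal: 1 of 2 neighbours ≥ 1, starts repeating the rumor.
  Dee: 1 of 4 neighbours < 2, holds.
Round 3 — no new spreads; cascade stops.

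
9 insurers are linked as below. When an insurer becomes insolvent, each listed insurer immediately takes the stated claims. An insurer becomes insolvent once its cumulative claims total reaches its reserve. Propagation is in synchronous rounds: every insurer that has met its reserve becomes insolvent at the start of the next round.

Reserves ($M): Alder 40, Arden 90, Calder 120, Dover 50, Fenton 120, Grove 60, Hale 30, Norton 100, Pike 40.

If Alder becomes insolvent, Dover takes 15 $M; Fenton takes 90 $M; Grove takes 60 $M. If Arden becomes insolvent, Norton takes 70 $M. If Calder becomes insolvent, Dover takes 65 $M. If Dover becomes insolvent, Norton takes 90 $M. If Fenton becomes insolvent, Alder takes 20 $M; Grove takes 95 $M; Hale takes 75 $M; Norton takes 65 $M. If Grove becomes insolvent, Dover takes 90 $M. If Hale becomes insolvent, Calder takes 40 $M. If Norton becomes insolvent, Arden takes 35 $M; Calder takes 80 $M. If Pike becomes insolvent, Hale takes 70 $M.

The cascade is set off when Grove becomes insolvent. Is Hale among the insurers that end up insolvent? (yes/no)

Round 1 — Grove becomes insolvent (initial).
  Dover: +90 → 90 ≥ 50
Round 2 — Dover becomes insolvent.
  Norton: +90 → 90 < 100
No further insolvencies.

no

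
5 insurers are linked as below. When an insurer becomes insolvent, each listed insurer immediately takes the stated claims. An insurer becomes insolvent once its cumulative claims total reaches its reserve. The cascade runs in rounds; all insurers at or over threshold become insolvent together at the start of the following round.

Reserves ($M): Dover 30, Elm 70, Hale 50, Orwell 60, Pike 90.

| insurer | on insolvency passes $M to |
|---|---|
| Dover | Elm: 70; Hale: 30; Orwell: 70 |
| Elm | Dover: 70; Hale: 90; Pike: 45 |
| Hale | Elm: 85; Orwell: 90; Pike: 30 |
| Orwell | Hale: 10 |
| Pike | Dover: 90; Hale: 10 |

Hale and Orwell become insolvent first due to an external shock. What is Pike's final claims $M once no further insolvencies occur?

Round 1 — Hale, Orwell become insolvent (initial).
  Elm: +85 → 85 ≥ 70
  Pike: +30 → 30 < 90
Round 2 — Elm becomes insolvent.
  Dover: +70 → 70 ≥ 30
  Pike: +45 → 75 < 90
Round 3 — Dover becomes insolvent.
No further insolvencies.

75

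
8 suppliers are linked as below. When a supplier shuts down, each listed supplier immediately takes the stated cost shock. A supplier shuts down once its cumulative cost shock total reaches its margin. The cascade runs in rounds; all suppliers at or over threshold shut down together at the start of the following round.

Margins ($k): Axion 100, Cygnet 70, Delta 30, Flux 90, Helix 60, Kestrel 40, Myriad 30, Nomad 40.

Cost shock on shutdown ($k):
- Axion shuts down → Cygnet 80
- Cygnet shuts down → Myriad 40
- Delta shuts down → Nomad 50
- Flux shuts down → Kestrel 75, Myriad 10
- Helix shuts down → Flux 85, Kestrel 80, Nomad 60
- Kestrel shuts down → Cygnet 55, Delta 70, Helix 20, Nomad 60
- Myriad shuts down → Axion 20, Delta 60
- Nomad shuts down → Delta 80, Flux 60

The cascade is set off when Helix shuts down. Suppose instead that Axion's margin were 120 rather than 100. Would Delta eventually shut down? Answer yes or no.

yes

With Axion's margin at 120:
Round 1 — Helix shuts down (initial).
  Flux: +85 → 85 < 90
  Kestrel: +80 → 80 ≥ 40
  Nomad: +60 → 60 ≥ 40
Round 2 — Kestrel, Nomad shut down.
  Cygnet: +55 → 55 < 70
  Delta: +70+80 → 150 ≥ 30
  Flux: +60 → 145 ≥ 90
Round 3 — Delta, Flux shut down.
  Myriad: +10 → 10 < 30
No further shutdowns.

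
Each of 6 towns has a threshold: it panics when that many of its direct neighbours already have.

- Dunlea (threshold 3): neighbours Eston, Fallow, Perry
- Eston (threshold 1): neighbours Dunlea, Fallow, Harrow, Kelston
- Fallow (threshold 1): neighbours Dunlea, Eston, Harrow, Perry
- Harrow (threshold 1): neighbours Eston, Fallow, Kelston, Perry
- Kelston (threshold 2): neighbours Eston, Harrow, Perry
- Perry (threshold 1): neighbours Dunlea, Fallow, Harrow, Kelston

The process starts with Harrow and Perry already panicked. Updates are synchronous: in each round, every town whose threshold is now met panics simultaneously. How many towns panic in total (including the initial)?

Round 1 — Harrow, Perry panic (initial).
Round 2 — checking thresholds:
  Dunlea: 1 of 3 neighbours < 3, below threshold.
  Eston: 1 of 4 neighbours ≥ 1, panics.
  Fallow: 2 of 4 neighbours ≥ 1, panics.
  Kelston: 2 of 3 neighbours ≥ 2, panics.
Round 3 — checking thresholds:
  Dunlea: 3 of 3 neighbours ≥ 3, panics.
Round 4 — no new panics; cascade stops.

6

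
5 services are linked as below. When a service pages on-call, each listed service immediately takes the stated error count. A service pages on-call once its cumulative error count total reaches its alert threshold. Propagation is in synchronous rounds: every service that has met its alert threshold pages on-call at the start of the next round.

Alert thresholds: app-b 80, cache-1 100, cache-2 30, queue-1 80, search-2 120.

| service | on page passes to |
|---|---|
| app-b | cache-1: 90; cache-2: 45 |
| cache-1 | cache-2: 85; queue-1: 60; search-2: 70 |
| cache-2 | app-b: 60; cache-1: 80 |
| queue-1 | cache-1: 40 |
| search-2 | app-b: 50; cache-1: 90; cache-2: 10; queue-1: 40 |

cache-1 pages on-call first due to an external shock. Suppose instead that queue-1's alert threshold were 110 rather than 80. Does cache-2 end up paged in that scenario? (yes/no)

yes

With queue-1's alert threshold at 110:
Round 1 — cache-1 pages on-call (initial).
  cache-2: +85 → 85 ≥ 30
  queue-1: +60 → 60 < 110
  search-2: +70 → 70 < 120
Round 2 — cache-2 pages on-call.
  app-b: +60 → 60 < 80
No further pages.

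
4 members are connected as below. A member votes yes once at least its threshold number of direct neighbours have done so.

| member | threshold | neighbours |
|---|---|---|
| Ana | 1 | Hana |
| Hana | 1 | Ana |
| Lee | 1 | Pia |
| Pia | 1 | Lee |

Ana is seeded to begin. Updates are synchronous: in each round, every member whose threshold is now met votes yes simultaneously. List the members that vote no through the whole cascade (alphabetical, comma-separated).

Round 1 — Ana votes yes (initial).
Round 2 — checking thresholds:
  Hana: 1 of 1 neighbours ≥ 1, votes yes.
Round 3 — no new yes votes; cascade stops.

Lee, Pia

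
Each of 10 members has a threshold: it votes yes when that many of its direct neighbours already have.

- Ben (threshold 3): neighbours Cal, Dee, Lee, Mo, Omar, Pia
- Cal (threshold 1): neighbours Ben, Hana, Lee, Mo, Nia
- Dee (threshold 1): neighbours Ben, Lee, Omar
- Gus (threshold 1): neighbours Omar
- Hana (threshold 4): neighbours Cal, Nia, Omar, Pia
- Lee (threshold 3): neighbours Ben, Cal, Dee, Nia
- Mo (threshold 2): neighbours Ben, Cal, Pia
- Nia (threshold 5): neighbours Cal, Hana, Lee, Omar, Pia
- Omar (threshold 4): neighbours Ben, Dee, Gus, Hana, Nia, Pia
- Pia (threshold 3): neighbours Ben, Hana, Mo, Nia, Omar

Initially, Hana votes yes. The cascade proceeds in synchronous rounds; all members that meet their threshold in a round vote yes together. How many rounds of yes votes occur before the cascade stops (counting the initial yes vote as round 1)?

Round 1 — Hana votes yes (initial).
Round 2 — checking thresholds:
  Cal: 1 of 5 neighbours ≥ 1, votes yes.
  Nia: 1 of 5 neighbours < 5, below threshold.
  Omar: 1 of 6 neighbours < 4, below threshold.
  Pia: 1 of 5 neighbours < 3, below threshold.
Round 3 — no new yes votes; cascade stops.

2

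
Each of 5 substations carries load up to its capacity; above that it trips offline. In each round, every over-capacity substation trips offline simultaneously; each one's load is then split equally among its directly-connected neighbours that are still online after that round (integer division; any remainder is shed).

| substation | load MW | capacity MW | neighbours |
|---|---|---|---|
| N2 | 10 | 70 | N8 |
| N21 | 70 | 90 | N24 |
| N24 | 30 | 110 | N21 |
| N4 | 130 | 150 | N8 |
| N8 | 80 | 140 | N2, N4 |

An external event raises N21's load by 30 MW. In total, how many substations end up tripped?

Round 1 — N21 at 100 > 90. N21 trips offline.
  N21 sheds 100 MW to N24: 100 each.
    N24: 30+100 = 130 > 110
Round 2 — N24 trips offline.
  N24 sheds 130 MW: no online neighbours, lost.
No further trips.

2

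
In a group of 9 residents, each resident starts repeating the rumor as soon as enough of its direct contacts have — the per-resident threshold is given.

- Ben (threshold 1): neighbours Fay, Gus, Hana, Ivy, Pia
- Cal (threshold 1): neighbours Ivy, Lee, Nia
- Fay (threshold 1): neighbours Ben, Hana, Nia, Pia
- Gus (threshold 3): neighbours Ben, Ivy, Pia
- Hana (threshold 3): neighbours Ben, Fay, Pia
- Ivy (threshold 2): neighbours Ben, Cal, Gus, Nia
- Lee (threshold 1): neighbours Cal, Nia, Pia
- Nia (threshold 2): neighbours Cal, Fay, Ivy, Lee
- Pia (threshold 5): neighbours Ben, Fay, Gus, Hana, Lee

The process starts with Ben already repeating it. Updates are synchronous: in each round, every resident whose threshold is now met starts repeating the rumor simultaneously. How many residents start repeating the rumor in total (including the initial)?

Round 1 — Ben starts repeating the rumor (initial).
Round 2 — checking thresholds:
  Fay: 1 of 4 neighbours ≥ 1, starts repeating the rumor.
  Gus: 1 of 3 neighbours < 3, holds.
  Hana: 1 of 3 neighbours < 3, holds.
  Ivy: 1 of 4 neighbours < 2, holds.
  Pia: 1 of 5 neighbours < 5, holds.
Round 3 — no new spreads; cascade stops.

2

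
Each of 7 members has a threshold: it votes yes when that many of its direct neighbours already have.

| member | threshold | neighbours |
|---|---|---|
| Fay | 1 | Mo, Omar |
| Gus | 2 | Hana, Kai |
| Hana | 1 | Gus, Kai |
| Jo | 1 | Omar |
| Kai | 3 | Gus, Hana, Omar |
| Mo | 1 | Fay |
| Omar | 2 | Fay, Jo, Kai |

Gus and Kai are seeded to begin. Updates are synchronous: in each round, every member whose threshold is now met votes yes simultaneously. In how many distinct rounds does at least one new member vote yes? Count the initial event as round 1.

Round 1 — Gus, Kai vote yes (initial).
Round 2 — checking thresholds:
  Hana: 2 of 2 neighbours ≥ 1, votes yes.
  Omar: 1 of 3 neighbours < 2, below threshold.
Round 3 — no new yes votes; cascade stops.

2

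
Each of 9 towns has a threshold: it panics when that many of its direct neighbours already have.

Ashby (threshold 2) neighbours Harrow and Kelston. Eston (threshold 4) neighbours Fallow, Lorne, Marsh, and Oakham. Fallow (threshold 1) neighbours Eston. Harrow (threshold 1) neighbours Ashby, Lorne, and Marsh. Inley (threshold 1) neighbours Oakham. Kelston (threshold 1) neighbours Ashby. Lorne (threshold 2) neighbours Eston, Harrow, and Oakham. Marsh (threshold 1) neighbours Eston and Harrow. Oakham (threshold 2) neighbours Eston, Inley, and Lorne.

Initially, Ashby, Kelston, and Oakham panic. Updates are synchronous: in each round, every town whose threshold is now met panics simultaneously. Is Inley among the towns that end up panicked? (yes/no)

yes

Round 1 — Ashby, Kelston, Oakham panic (initial).
Round 2 — checking thresholds:
  Eston: 1 of 4 neighbours < 4, below threshold.
  Harrow: 1 of 3 neighbours ≥ 1, panics.
  Inley: 1 of 1 neighbours ≥ 1, panics.
  Lorne: 1 of 3 neighbours < 2, below threshold.
Round 3 — checking thresholds:
  Eston: 1 of 4 neighbours < 4, below threshold.
  Lorne: 2 of 3 neighbours ≥ 2, panics.
  Marsh: 1 of 2 neighbours ≥ 1, panics.
Round 4 — no new panics; cascade stops.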